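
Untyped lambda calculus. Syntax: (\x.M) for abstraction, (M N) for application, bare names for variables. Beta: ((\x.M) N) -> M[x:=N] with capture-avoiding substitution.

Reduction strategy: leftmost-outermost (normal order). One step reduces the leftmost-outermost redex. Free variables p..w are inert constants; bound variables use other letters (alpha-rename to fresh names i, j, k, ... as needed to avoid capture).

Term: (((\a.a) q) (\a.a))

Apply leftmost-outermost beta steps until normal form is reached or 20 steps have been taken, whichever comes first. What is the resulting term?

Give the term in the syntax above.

Answer: (q (\a.a))

Derivation:
Step 0: (((\a.a) q) (\a.a))
Step 1: (q (\a.a))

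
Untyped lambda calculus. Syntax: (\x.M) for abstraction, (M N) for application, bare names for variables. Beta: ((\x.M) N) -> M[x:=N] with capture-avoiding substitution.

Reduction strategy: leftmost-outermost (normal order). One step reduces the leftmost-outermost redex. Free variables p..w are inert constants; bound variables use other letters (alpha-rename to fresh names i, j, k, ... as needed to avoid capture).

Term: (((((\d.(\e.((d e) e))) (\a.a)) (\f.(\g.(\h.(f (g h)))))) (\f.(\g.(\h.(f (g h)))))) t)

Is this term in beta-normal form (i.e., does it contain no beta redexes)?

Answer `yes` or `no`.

Term: (((((\d.(\e.((d e) e))) (\a.a)) (\f.(\g.(\h.(f (g h)))))) (\f.(\g.(\h.(f (g h)))))) t)
Found 1 beta redex(es).

Answer: no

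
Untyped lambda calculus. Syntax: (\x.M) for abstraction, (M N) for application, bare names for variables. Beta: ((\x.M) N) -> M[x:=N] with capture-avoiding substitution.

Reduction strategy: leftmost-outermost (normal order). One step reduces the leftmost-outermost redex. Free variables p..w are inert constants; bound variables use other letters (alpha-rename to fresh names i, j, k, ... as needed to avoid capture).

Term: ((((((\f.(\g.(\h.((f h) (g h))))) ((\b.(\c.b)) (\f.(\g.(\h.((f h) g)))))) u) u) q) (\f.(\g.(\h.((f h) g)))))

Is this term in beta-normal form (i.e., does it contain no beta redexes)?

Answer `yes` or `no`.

Answer: no

Derivation:
Term: ((((((\f.(\g.(\h.((f h) (g h))))) ((\b.(\c.b)) (\f.(\g.(\h.((f h) g)))))) u) u) q) (\f.(\g.(\h.((f h) g)))))
Found 2 beta redex(es).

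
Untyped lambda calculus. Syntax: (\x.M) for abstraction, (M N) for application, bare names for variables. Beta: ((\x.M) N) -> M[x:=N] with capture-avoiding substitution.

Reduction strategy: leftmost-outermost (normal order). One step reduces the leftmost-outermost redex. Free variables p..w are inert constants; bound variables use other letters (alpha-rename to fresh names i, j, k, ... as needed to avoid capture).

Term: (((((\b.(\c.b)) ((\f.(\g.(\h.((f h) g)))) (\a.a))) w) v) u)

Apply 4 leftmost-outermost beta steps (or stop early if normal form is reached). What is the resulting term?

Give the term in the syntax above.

Step 0: (((((\b.(\c.b)) ((\f.(\g.(\h.((f h) g)))) (\a.a))) w) v) u)
Step 1: ((((\c.((\f.(\g.(\h.((f h) g)))) (\a.a))) w) v) u)
Step 2: ((((\f.(\g.(\h.((f h) g)))) (\a.a)) v) u)
Step 3: (((\g.(\h.(((\a.a) h) g))) v) u)
Step 4: ((\h.(((\a.a) h) v)) u)

Answer: ((\h.(((\a.a) h) v)) u)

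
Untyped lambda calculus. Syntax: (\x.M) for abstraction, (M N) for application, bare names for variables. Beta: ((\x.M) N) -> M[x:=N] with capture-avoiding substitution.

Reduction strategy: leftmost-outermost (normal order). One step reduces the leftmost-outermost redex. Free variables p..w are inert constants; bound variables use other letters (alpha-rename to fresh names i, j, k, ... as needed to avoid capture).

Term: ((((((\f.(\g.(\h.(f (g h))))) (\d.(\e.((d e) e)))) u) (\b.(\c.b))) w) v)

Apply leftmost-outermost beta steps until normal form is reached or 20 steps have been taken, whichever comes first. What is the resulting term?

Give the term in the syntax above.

Answer: ((((u (\b.(\c.b))) w) w) v)

Derivation:
Step 0: ((((((\f.(\g.(\h.(f (g h))))) (\d.(\e.((d e) e)))) u) (\b.(\c.b))) w) v)
Step 1: (((((\g.(\h.((\d.(\e.((d e) e))) (g h)))) u) (\b.(\c.b))) w) v)
Step 2: ((((\h.((\d.(\e.((d e) e))) (u h))) (\b.(\c.b))) w) v)
Step 3: ((((\d.(\e.((d e) e))) (u (\b.(\c.b)))) w) v)
Step 4: (((\e.(((u (\b.(\c.b))) e) e)) w) v)
Step 5: ((((u (\b.(\c.b))) w) w) v)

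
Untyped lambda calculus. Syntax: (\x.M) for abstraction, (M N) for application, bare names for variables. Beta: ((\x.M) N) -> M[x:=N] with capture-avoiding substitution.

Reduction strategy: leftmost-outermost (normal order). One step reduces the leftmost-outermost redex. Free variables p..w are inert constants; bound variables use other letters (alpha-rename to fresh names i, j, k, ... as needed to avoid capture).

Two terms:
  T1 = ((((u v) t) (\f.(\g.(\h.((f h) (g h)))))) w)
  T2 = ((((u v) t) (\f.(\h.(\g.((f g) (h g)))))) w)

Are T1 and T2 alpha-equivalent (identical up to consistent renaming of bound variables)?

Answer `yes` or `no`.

Term 1: ((((u v) t) (\f.(\g.(\h.((f h) (g h)))))) w)
Term 2: ((((u v) t) (\f.(\h.(\g.((f g) (h g)))))) w)
Alpha-equivalence: compare structure up to binder renaming.
Result: True

Answer: yes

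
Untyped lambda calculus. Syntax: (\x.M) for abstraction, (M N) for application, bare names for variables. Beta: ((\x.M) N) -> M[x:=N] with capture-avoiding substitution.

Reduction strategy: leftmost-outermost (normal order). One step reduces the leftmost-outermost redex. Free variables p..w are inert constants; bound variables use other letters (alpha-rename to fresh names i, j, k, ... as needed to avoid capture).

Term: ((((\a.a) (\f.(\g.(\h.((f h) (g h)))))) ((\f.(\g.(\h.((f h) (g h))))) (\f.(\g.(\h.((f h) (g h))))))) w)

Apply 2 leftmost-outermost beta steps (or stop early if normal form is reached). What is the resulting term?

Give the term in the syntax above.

Step 0: ((((\a.a) (\f.(\g.(\h.((f h) (g h)))))) ((\f.(\g.(\h.((f h) (g h))))) (\f.(\g.(\h.((f h) (g h))))))) w)
Step 1: (((\f.(\g.(\h.((f h) (g h))))) ((\f.(\g.(\h.((f h) (g h))))) (\f.(\g.(\h.((f h) (g h))))))) w)
Step 2: ((\g.(\h.((((\f.(\g.(\h.((f h) (g h))))) (\f.(\g.(\h.((f h) (g h)))))) h) (g h)))) w)

Answer: ((\g.(\h.((((\f.(\g.(\h.((f h) (g h))))) (\f.(\g.(\h.((f h) (g h)))))) h) (g h)))) w)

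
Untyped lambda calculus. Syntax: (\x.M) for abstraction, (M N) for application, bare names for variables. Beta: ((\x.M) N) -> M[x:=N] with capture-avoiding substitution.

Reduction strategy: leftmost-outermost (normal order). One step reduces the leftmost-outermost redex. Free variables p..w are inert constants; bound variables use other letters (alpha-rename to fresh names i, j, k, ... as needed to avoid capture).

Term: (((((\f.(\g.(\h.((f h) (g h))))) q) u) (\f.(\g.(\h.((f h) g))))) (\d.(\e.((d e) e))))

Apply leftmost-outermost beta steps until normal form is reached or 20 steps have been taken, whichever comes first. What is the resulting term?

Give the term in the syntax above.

Step 0: (((((\f.(\g.(\h.((f h) (g h))))) q) u) (\f.(\g.(\h.((f h) g))))) (\d.(\e.((d e) e))))
Step 1: ((((\g.(\h.((q h) (g h)))) u) (\f.(\g.(\h.((f h) g))))) (\d.(\e.((d e) e))))
Step 2: (((\h.((q h) (u h))) (\f.(\g.(\h.((f h) g))))) (\d.(\e.((d e) e))))
Step 3: (((q (\f.(\g.(\h.((f h) g))))) (u (\f.(\g.(\h.((f h) g)))))) (\d.(\e.((d e) e))))

Answer: (((q (\f.(\g.(\h.((f h) g))))) (u (\f.(\g.(\h.((f h) g)))))) (\d.(\e.((d e) e))))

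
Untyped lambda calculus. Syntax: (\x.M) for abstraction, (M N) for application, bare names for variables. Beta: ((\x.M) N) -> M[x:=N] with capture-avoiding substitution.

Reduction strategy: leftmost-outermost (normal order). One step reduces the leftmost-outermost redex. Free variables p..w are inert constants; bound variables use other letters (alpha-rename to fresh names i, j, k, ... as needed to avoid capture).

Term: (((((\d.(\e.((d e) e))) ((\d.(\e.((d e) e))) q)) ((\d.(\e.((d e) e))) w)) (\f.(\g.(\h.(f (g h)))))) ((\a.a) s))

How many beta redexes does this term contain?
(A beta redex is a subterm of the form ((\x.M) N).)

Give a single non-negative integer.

Answer: 4

Derivation:
Term: (((((\d.(\e.((d e) e))) ((\d.(\e.((d e) e))) q)) ((\d.(\e.((d e) e))) w)) (\f.(\g.(\h.(f (g h)))))) ((\a.a) s))
  Redex: ((\d.(\e.((d e) e))) ((\d.(\e.((d e) e))) q))
  Redex: ((\d.(\e.((d e) e))) q)
  Redex: ((\d.(\e.((d e) e))) w)
  Redex: ((\a.a) s)
Total redexes: 4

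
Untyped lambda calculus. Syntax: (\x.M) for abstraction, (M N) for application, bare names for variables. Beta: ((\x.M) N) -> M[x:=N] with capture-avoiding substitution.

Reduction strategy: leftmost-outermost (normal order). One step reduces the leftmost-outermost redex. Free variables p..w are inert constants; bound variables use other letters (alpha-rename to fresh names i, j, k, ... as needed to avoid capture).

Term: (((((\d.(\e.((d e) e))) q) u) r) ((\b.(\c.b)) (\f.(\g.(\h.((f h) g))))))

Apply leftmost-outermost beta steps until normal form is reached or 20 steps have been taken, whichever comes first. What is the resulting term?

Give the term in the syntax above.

Step 0: (((((\d.(\e.((d e) e))) q) u) r) ((\b.(\c.b)) (\f.(\g.(\h.((f h) g))))))
Step 1: ((((\e.((q e) e)) u) r) ((\b.(\c.b)) (\f.(\g.(\h.((f h) g))))))
Step 2: ((((q u) u) r) ((\b.(\c.b)) (\f.(\g.(\h.((f h) g))))))
Step 3: ((((q u) u) r) (\c.(\f.(\g.(\h.((f h) g))))))

Answer: ((((q u) u) r) (\c.(\f.(\g.(\h.((f h) g))))))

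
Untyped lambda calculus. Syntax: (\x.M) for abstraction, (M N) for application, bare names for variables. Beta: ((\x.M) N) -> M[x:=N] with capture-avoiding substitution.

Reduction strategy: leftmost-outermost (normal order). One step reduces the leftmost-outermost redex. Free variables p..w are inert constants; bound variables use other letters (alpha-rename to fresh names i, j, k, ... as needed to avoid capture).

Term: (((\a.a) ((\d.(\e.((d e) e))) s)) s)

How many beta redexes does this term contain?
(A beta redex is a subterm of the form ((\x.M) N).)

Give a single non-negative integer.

Term: (((\a.a) ((\d.(\e.((d e) e))) s)) s)
  Redex: ((\a.a) ((\d.(\e.((d e) e))) s))
  Redex: ((\d.(\e.((d e) e))) s)
Total redexes: 2

Answer: 2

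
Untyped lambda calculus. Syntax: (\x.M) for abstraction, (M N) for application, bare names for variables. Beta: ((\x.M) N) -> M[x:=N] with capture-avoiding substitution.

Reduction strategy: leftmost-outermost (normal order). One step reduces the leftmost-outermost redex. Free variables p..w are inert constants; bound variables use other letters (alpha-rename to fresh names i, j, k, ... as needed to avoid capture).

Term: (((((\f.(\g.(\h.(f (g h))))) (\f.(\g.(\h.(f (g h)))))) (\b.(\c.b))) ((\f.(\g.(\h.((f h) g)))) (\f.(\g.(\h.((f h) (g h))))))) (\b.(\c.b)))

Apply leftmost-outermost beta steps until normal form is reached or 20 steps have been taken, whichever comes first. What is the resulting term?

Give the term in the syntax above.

Answer: (\h.(\g.(\h.(\i.((h i) (g i))))))

Derivation:
Step 0: (((((\f.(\g.(\h.(f (g h))))) (\f.(\g.(\h.(f (g h)))))) (\b.(\c.b))) ((\f.(\g.(\h.((f h) g)))) (\f.(\g.(\h.((f h) (g h))))))) (\b.(\c.b)))
Step 1: ((((\g.(\h.((\f.(\g.(\h.(f (g h))))) (g h)))) (\b.(\c.b))) ((\f.(\g.(\h.((f h) g)))) (\f.(\g.(\h.((f h) (g h))))))) (\b.(\c.b)))
Step 2: (((\h.((\f.(\g.(\h.(f (g h))))) ((\b.(\c.b)) h))) ((\f.(\g.(\h.((f h) g)))) (\f.(\g.(\h.((f h) (g h))))))) (\b.(\c.b)))
Step 3: (((\f.(\g.(\h.(f (g h))))) ((\b.(\c.b)) ((\f.(\g.(\h.((f h) g)))) (\f.(\g.(\h.((f h) (g h)))))))) (\b.(\c.b)))
Step 4: ((\g.(\h.(((\b.(\c.b)) ((\f.(\g.(\h.((f h) g)))) (\f.(\g.(\h.((f h) (g h))))))) (g h)))) (\b.(\c.b)))
Step 5: (\h.(((\b.(\c.b)) ((\f.(\g.(\h.((f h) g)))) (\f.(\g.(\h.((f h) (g h))))))) ((\b.(\c.b)) h)))
Step 6: (\h.((\c.((\f.(\g.(\h.((f h) g)))) (\f.(\g.(\h.((f h) (g h))))))) ((\b.(\c.b)) h)))
Step 7: (\h.((\f.(\g.(\h.((f h) g)))) (\f.(\g.(\h.((f h) (g h)))))))
Step 8: (\h.(\g.(\h.(((\f.(\g.(\h.((f h) (g h))))) h) g))))
Step 9: (\h.(\g.(\h.((\g.(\i.((h i) (g i)))) g))))
Step 10: (\h.(\g.(\h.(\i.((h i) (g i))))))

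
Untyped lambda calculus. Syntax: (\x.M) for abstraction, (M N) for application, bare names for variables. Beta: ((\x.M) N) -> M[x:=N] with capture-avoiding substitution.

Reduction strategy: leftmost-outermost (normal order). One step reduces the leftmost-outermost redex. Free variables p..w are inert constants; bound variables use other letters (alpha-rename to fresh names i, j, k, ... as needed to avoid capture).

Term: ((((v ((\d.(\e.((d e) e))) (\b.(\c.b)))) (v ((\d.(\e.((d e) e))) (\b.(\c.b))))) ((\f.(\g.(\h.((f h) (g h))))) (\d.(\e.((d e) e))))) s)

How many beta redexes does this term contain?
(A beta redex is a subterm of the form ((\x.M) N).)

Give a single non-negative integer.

Term: ((((v ((\d.(\e.((d e) e))) (\b.(\c.b)))) (v ((\d.(\e.((d e) e))) (\b.(\c.b))))) ((\f.(\g.(\h.((f h) (g h))))) (\d.(\e.((d e) e))))) s)
  Redex: ((\d.(\e.((d e) e))) (\b.(\c.b)))
  Redex: ((\d.(\e.((d e) e))) (\b.(\c.b)))
  Redex: ((\f.(\g.(\h.((f h) (g h))))) (\d.(\e.((d e) e))))
Total redexes: 3

Answer: 3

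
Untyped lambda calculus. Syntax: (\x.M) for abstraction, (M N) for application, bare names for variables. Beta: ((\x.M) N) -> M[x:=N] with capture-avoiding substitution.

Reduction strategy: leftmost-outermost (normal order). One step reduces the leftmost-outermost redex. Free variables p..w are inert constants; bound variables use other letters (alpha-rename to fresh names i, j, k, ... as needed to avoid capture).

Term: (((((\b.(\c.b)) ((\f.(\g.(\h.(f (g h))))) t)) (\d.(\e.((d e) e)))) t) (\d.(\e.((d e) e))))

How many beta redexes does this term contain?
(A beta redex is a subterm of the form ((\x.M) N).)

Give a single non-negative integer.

Term: (((((\b.(\c.b)) ((\f.(\g.(\h.(f (g h))))) t)) (\d.(\e.((d e) e)))) t) (\d.(\e.((d e) e))))
  Redex: ((\b.(\c.b)) ((\f.(\g.(\h.(f (g h))))) t))
  Redex: ((\f.(\g.(\h.(f (g h))))) t)
Total redexes: 2

Answer: 2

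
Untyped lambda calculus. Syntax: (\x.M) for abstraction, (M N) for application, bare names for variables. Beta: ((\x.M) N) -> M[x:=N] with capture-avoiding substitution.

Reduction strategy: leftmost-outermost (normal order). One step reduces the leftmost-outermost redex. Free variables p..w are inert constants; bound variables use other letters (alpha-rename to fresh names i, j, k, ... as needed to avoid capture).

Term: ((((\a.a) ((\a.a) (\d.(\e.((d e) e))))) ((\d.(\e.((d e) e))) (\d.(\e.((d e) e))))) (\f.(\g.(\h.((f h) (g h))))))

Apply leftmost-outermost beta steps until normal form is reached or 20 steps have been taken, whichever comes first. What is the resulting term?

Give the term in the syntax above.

Answer: (\h.(\i.((h i) (\j.((i j) ((h i) j))))))

Derivation:
Step 0: ((((\a.a) ((\a.a) (\d.(\e.((d e) e))))) ((\d.(\e.((d e) e))) (\d.(\e.((d e) e))))) (\f.(\g.(\h.((f h) (g h))))))
Step 1: ((((\a.a) (\d.(\e.((d e) e)))) ((\d.(\e.((d e) e))) (\d.(\e.((d e) e))))) (\f.(\g.(\h.((f h) (g h))))))
Step 2: (((\d.(\e.((d e) e))) ((\d.(\e.((d e) e))) (\d.(\e.((d e) e))))) (\f.(\g.(\h.((f h) (g h))))))
Step 3: ((\e.((((\d.(\e.((d e) e))) (\d.(\e.((d e) e)))) e) e)) (\f.(\g.(\h.((f h) (g h))))))
Step 4: ((((\d.(\e.((d e) e))) (\d.(\e.((d e) e)))) (\f.(\g.(\h.((f h) (g h)))))) (\f.(\g.(\h.((f h) (g h))))))
Step 5: (((\e.(((\d.(\e.((d e) e))) e) e)) (\f.(\g.(\h.((f h) (g h)))))) (\f.(\g.(\h.((f h) (g h))))))
Step 6: ((((\d.(\e.((d e) e))) (\f.(\g.(\h.((f h) (g h)))))) (\f.(\g.(\h.((f h) (g h)))))) (\f.(\g.(\h.((f h) (g h))))))
Step 7: (((\e.(((\f.(\g.(\h.((f h) (g h))))) e) e)) (\f.(\g.(\h.((f h) (g h)))))) (\f.(\g.(\h.((f h) (g h))))))
Step 8: ((((\f.(\g.(\h.((f h) (g h))))) (\f.(\g.(\h.((f h) (g h)))))) (\f.(\g.(\h.((f h) (g h)))))) (\f.(\g.(\h.((f h) (g h))))))
Step 9: (((\g.(\h.(((\f.(\g.(\h.((f h) (g h))))) h) (g h)))) (\f.(\g.(\h.((f h) (g h)))))) (\f.(\g.(\h.((f h) (g h))))))
Step 10: ((\h.(((\f.(\g.(\h.((f h) (g h))))) h) ((\f.(\g.(\h.((f h) (g h))))) h))) (\f.(\g.(\h.((f h) (g h))))))
Step 11: (((\f.(\g.(\h.((f h) (g h))))) (\f.(\g.(\h.((f h) (g h)))))) ((\f.(\g.(\h.((f h) (g h))))) (\f.(\g.(\h.((f h) (g h)))))))
Step 12: ((\g.(\h.(((\f.(\g.(\h.((f h) (g h))))) h) (g h)))) ((\f.(\g.(\h.((f h) (g h))))) (\f.(\g.(\h.((f h) (g h)))))))
Step 13: (\h.(((\f.(\g.(\h.((f h) (g h))))) h) (((\f.(\g.(\h.((f h) (g h))))) (\f.(\g.(\h.((f h) (g h)))))) h)))
Step 14: (\h.((\g.(\i.((h i) (g i)))) (((\f.(\g.(\h.((f h) (g h))))) (\f.(\g.(\h.((f h) (g h)))))) h)))
Step 15: (\h.(\i.((h i) ((((\f.(\g.(\h.((f h) (g h))))) (\f.(\g.(\h.((f h) (g h)))))) h) i))))
Step 16: (\h.(\i.((h i) (((\g.(\h.(((\f.(\g.(\h.((f h) (g h))))) h) (g h)))) h) i))))
Step 17: (\h.(\i.((h i) ((\i.(((\f.(\g.(\h.((f h) (g h))))) i) (h i))) i))))
Step 18: (\h.(\i.((h i) (((\f.(\g.(\h.((f h) (g h))))) i) (h i)))))
Step 19: (\h.(\i.((h i) ((\g.(\h.((i h) (g h)))) (h i)))))
Step 20: (\h.(\i.((h i) (\j.((i j) ((h i) j))))))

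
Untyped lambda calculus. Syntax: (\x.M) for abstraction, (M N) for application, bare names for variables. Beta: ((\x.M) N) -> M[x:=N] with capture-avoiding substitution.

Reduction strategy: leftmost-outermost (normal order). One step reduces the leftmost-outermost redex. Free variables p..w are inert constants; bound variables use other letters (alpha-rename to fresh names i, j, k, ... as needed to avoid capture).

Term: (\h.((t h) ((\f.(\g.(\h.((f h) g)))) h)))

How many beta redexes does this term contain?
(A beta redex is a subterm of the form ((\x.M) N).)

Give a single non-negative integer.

Answer: 1

Derivation:
Term: (\h.((t h) ((\f.(\g.(\h.((f h) g)))) h)))
  Redex: ((\f.(\g.(\h.((f h) g)))) h)
Total redexes: 1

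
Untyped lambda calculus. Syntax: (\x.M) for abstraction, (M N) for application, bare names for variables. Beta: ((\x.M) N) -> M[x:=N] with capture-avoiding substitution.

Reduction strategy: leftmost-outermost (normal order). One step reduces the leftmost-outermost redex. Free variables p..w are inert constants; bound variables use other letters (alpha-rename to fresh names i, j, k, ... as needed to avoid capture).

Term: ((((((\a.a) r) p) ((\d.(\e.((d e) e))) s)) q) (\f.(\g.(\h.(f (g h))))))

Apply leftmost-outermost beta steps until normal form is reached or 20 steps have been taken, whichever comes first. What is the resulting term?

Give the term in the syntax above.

Answer: ((((r p) (\e.((s e) e))) q) (\f.(\g.(\h.(f (g h))))))

Derivation:
Step 0: ((((((\a.a) r) p) ((\d.(\e.((d e) e))) s)) q) (\f.(\g.(\h.(f (g h))))))
Step 1: ((((r p) ((\d.(\e.((d e) e))) s)) q) (\f.(\g.(\h.(f (g h))))))
Step 2: ((((r p) (\e.((s e) e))) q) (\f.(\g.(\h.(f (g h))))))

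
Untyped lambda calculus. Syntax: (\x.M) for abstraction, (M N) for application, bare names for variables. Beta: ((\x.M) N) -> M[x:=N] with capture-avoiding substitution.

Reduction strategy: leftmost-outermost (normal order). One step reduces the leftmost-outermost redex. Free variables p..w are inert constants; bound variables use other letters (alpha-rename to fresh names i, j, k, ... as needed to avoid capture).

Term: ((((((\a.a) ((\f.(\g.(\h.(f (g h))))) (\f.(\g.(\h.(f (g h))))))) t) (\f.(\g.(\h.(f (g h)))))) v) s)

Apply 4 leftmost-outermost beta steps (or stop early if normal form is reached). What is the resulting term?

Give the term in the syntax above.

Step 0: ((((((\a.a) ((\f.(\g.(\h.(f (g h))))) (\f.(\g.(\h.(f (g h))))))) t) (\f.(\g.(\h.(f (g h)))))) v) s)
Step 1: ((((((\f.(\g.(\h.(f (g h))))) (\f.(\g.(\h.(f (g h)))))) t) (\f.(\g.(\h.(f (g h)))))) v) s)
Step 2: (((((\g.(\h.((\f.(\g.(\h.(f (g h))))) (g h)))) t) (\f.(\g.(\h.(f (g h)))))) v) s)
Step 3: ((((\h.((\f.(\g.(\h.(f (g h))))) (t h))) (\f.(\g.(\h.(f (g h)))))) v) s)
Step 4: ((((\f.(\g.(\h.(f (g h))))) (t (\f.(\g.(\h.(f (g h))))))) v) s)

Answer: ((((\f.(\g.(\h.(f (g h))))) (t (\f.(\g.(\h.(f (g h))))))) v) s)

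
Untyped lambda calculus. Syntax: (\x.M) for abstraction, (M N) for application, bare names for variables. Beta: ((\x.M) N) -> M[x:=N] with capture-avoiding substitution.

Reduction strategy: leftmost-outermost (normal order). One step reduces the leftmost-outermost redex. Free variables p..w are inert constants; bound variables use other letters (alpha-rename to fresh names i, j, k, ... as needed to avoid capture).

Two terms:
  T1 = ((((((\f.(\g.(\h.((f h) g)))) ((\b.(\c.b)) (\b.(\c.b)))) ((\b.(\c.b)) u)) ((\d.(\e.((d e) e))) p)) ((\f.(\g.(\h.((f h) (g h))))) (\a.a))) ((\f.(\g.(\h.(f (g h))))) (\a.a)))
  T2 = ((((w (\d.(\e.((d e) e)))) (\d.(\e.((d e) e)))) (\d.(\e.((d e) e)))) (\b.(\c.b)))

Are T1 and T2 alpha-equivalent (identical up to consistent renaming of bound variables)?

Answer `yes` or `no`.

Answer: no

Derivation:
Term 1: ((((((\f.(\g.(\h.((f h) g)))) ((\b.(\c.b)) (\b.(\c.b)))) ((\b.(\c.b)) u)) ((\d.(\e.((d e) e))) p)) ((\f.(\g.(\h.((f h) (g h))))) (\a.a))) ((\f.(\g.(\h.(f (g h))))) (\a.a)))
Term 2: ((((w (\d.(\e.((d e) e)))) (\d.(\e.((d e) e)))) (\d.(\e.((d e) e)))) (\b.(\c.b)))
Alpha-equivalence: compare structure up to binder renaming.
Result: False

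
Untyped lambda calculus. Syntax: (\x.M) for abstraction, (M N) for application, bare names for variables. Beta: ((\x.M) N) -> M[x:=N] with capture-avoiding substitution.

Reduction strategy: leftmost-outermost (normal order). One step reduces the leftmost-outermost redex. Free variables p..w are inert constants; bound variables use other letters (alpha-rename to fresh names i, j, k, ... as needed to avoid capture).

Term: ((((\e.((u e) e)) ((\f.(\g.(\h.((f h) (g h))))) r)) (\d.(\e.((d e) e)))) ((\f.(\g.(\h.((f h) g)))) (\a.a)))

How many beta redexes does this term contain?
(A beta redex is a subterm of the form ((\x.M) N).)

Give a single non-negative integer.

Term: ((((\e.((u e) e)) ((\f.(\g.(\h.((f h) (g h))))) r)) (\d.(\e.((d e) e)))) ((\f.(\g.(\h.((f h) g)))) (\a.a)))
  Redex: ((\e.((u e) e)) ((\f.(\g.(\h.((f h) (g h))))) r))
  Redex: ((\f.(\g.(\h.((f h) (g h))))) r)
  Redex: ((\f.(\g.(\h.((f h) g)))) (\a.a))
Total redexes: 3

Answer: 3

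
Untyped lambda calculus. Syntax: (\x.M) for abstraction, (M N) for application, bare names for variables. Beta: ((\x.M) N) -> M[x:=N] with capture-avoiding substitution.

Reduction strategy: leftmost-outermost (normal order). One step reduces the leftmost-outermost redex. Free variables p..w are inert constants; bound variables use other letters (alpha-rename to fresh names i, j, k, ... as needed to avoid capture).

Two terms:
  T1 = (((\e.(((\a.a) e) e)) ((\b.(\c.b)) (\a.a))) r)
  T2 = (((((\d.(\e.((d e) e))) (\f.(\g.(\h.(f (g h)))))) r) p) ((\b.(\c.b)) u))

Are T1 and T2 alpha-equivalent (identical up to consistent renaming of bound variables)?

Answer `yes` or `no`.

Answer: no

Derivation:
Term 1: (((\e.(((\a.a) e) e)) ((\b.(\c.b)) (\a.a))) r)
Term 2: (((((\d.(\e.((d e) e))) (\f.(\g.(\h.(f (g h)))))) r) p) ((\b.(\c.b)) u))
Alpha-equivalence: compare structure up to binder renaming.
Result: False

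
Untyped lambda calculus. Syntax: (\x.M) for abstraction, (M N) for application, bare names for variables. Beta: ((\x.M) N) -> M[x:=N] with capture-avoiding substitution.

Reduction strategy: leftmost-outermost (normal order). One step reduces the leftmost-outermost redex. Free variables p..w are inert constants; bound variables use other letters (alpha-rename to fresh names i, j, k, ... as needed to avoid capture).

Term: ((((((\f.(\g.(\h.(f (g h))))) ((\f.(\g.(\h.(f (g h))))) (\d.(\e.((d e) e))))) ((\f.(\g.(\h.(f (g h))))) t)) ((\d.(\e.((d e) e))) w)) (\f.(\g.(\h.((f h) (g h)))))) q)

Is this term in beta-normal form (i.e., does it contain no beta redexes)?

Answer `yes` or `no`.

Answer: no

Derivation:
Term: ((((((\f.(\g.(\h.(f (g h))))) ((\f.(\g.(\h.(f (g h))))) (\d.(\e.((d e) e))))) ((\f.(\g.(\h.(f (g h))))) t)) ((\d.(\e.((d e) e))) w)) (\f.(\g.(\h.((f h) (g h)))))) q)
Found 4 beta redex(es).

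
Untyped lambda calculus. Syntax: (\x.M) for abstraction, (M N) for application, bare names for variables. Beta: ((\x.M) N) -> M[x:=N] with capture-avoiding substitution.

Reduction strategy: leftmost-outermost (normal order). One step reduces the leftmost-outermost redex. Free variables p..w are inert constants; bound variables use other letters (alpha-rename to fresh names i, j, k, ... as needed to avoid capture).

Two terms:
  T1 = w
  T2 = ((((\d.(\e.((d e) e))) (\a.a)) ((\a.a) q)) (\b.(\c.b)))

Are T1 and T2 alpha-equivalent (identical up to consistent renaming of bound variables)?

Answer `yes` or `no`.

Term 1: w
Term 2: ((((\d.(\e.((d e) e))) (\a.a)) ((\a.a) q)) (\b.(\c.b)))
Alpha-equivalence: compare structure up to binder renaming.
Result: False

Answer: no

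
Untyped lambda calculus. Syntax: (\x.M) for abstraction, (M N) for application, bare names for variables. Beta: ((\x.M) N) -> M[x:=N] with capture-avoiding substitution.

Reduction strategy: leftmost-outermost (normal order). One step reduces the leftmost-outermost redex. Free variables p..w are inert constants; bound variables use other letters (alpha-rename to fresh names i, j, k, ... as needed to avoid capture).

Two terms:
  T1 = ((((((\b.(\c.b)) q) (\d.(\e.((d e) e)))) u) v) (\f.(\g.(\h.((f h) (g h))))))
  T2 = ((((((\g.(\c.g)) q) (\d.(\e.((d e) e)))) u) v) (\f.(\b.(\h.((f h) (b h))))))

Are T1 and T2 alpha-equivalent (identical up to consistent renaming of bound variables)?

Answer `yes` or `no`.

Answer: yes

Derivation:
Term 1: ((((((\b.(\c.b)) q) (\d.(\e.((d e) e)))) u) v) (\f.(\g.(\h.((f h) (g h))))))
Term 2: ((((((\g.(\c.g)) q) (\d.(\e.((d e) e)))) u) v) (\f.(\b.(\h.((f h) (b h))))))
Alpha-equivalence: compare structure up to binder renaming.
Result: True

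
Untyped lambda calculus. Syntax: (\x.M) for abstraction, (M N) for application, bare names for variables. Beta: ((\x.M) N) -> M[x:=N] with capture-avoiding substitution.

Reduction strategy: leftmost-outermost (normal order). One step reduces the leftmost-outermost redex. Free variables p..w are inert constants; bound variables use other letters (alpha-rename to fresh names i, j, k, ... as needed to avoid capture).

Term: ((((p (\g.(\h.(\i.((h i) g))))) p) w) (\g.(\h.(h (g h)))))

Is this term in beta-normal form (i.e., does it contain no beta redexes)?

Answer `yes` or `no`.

Term: ((((p (\g.(\h.(\i.((h i) g))))) p) w) (\g.(\h.(h (g h)))))
No beta redexes found.

Answer: yes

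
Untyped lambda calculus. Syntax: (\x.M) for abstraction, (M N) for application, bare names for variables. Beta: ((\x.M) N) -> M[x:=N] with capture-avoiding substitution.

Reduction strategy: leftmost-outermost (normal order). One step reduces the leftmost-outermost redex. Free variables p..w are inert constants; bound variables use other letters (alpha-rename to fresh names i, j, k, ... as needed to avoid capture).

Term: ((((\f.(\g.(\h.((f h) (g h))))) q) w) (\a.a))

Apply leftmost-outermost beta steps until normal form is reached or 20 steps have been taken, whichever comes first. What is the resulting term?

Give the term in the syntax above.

Answer: ((q (\a.a)) (w (\a.a)))

Derivation:
Step 0: ((((\f.(\g.(\h.((f h) (g h))))) q) w) (\a.a))
Step 1: (((\g.(\h.((q h) (g h)))) w) (\a.a))
Step 2: ((\h.((q h) (w h))) (\a.a))
Step 3: ((q (\a.a)) (w (\a.a)))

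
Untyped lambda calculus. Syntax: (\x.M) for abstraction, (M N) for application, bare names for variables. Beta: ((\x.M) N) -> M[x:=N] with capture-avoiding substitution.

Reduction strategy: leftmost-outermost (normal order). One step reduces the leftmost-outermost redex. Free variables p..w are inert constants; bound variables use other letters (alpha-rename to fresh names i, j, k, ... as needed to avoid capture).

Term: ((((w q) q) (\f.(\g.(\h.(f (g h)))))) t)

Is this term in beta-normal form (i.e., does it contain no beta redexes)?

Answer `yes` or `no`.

Answer: yes

Derivation:
Term: ((((w q) q) (\f.(\g.(\h.(f (g h)))))) t)
No beta redexes found.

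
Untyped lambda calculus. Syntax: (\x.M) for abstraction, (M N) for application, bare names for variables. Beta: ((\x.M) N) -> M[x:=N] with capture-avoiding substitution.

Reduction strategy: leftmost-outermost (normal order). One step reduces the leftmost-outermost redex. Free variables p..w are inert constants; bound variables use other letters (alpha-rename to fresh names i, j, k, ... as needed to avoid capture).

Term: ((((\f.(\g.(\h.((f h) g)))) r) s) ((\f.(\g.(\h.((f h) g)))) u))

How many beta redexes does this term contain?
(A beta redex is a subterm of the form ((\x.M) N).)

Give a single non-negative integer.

Answer: 2

Derivation:
Term: ((((\f.(\g.(\h.((f h) g)))) r) s) ((\f.(\g.(\h.((f h) g)))) u))
  Redex: ((\f.(\g.(\h.((f h) g)))) r)
  Redex: ((\f.(\g.(\h.((f h) g)))) u)
Total redexes: 2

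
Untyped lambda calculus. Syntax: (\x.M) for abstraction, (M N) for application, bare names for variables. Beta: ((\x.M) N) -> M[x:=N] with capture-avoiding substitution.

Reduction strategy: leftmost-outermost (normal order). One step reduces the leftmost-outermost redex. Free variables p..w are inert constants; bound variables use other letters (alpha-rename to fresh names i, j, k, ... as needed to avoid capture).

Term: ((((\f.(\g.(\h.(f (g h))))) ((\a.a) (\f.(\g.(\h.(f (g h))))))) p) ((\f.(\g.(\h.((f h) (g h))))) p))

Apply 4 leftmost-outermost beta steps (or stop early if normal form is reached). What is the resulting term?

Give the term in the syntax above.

Answer: ((\f.(\g.(\h.(f (g h))))) (p ((\f.(\g.(\h.((f h) (g h))))) p)))

Derivation:
Step 0: ((((\f.(\g.(\h.(f (g h))))) ((\a.a) (\f.(\g.(\h.(f (g h))))))) p) ((\f.(\g.(\h.((f h) (g h))))) p))
Step 1: (((\g.(\h.(((\a.a) (\f.(\g.(\h.(f (g h)))))) (g h)))) p) ((\f.(\g.(\h.((f h) (g h))))) p))
Step 2: ((\h.(((\a.a) (\f.(\g.(\h.(f (g h)))))) (p h))) ((\f.(\g.(\h.((f h) (g h))))) p))
Step 3: (((\a.a) (\f.(\g.(\h.(f (g h)))))) (p ((\f.(\g.(\h.((f h) (g h))))) p)))
Step 4: ((\f.(\g.(\h.(f (g h))))) (p ((\f.(\g.(\h.((f h) (g h))))) p)))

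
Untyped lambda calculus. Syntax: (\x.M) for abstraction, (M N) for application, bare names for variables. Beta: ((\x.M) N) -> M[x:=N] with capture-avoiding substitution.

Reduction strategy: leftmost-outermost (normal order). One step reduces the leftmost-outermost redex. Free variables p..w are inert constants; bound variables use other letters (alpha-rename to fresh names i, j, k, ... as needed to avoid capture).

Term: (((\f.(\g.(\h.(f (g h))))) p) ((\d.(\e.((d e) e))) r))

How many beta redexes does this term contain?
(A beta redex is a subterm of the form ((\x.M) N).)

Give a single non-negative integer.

Answer: 2

Derivation:
Term: (((\f.(\g.(\h.(f (g h))))) p) ((\d.(\e.((d e) e))) r))
  Redex: ((\f.(\g.(\h.(f (g h))))) p)
  Redex: ((\d.(\e.((d e) e))) r)
Total redexes: 2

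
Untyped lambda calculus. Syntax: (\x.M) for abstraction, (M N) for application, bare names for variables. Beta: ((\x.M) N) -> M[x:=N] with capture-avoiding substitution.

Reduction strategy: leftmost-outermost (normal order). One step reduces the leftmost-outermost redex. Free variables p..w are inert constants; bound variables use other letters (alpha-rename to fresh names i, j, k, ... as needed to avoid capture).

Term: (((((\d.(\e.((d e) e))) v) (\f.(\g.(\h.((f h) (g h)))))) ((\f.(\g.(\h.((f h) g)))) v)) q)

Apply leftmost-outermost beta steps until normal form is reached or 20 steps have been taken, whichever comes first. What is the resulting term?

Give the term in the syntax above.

Step 0: (((((\d.(\e.((d e) e))) v) (\f.(\g.(\h.((f h) (g h)))))) ((\f.(\g.(\h.((f h) g)))) v)) q)
Step 1: ((((\e.((v e) e)) (\f.(\g.(\h.((f h) (g h)))))) ((\f.(\g.(\h.((f h) g)))) v)) q)
Step 2: ((((v (\f.(\g.(\h.((f h) (g h)))))) (\f.(\g.(\h.((f h) (g h)))))) ((\f.(\g.(\h.((f h) g)))) v)) q)
Step 3: ((((v (\f.(\g.(\h.((f h) (g h)))))) (\f.(\g.(\h.((f h) (g h)))))) (\g.(\h.((v h) g)))) q)

Answer: ((((v (\f.(\g.(\h.((f h) (g h)))))) (\f.(\g.(\h.((f h) (g h)))))) (\g.(\h.((v h) g)))) q)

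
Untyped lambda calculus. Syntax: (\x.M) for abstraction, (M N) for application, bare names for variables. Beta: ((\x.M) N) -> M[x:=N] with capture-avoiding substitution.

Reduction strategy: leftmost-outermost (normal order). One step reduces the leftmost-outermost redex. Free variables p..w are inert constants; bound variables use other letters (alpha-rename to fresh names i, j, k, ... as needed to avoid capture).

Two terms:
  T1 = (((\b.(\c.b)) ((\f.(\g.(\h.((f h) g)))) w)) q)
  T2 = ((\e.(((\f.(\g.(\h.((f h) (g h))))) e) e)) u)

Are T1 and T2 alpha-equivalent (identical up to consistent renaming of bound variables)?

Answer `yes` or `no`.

Answer: no

Derivation:
Term 1: (((\b.(\c.b)) ((\f.(\g.(\h.((f h) g)))) w)) q)
Term 2: ((\e.(((\f.(\g.(\h.((f h) (g h))))) e) e)) u)
Alpha-equivalence: compare structure up to binder renaming.
Result: False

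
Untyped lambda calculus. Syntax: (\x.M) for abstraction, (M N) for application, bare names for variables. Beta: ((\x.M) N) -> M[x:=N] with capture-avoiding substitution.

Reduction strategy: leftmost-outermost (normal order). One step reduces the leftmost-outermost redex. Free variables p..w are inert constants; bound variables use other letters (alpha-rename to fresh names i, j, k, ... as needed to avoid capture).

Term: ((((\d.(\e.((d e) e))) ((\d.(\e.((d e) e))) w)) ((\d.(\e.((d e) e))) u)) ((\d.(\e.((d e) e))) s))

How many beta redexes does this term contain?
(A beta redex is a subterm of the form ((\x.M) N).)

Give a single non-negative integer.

Term: ((((\d.(\e.((d e) e))) ((\d.(\e.((d e) e))) w)) ((\d.(\e.((d e) e))) u)) ((\d.(\e.((d e) e))) s))
  Redex: ((\d.(\e.((d e) e))) ((\d.(\e.((d e) e))) w))
  Redex: ((\d.(\e.((d e) e))) w)
  Redex: ((\d.(\e.((d e) e))) u)
  Redex: ((\d.(\e.((d e) e))) s)
Total redexes: 4

Answer: 4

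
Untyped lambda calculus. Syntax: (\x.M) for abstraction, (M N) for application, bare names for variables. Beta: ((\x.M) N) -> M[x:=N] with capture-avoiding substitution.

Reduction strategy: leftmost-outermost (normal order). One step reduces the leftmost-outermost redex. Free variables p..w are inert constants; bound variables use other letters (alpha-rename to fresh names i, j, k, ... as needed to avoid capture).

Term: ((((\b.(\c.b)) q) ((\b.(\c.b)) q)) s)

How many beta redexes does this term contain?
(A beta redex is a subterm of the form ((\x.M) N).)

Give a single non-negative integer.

Answer: 2

Derivation:
Term: ((((\b.(\c.b)) q) ((\b.(\c.b)) q)) s)
  Redex: ((\b.(\c.b)) q)
  Redex: ((\b.(\c.b)) q)
Total redexes: 2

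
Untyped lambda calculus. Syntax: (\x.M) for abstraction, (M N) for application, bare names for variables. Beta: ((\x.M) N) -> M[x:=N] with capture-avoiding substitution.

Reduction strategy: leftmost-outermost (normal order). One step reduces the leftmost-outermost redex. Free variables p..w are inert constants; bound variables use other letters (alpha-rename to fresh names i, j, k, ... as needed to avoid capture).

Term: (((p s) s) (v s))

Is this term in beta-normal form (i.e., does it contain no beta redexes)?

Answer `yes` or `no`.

Answer: yes

Derivation:
Term: (((p s) s) (v s))
No beta redexes found.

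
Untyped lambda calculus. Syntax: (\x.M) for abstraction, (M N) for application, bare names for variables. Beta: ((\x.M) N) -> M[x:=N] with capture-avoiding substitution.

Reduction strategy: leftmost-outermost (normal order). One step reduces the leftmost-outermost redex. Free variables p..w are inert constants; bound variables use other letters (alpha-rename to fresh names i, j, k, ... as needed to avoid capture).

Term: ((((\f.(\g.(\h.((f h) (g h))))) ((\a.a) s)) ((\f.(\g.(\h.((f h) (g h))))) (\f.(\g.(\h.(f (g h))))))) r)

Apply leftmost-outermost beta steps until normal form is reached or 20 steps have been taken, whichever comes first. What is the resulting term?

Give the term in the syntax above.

Step 0: ((((\f.(\g.(\h.((f h) (g h))))) ((\a.a) s)) ((\f.(\g.(\h.((f h) (g h))))) (\f.(\g.(\h.(f (g h))))))) r)
Step 1: (((\g.(\h.((((\a.a) s) h) (g h)))) ((\f.(\g.(\h.((f h) (g h))))) (\f.(\g.(\h.(f (g h))))))) r)
Step 2: ((\h.((((\a.a) s) h) (((\f.(\g.(\h.((f h) (g h))))) (\f.(\g.(\h.(f (g h)))))) h))) r)
Step 3: ((((\a.a) s) r) (((\f.(\g.(\h.((f h) (g h))))) (\f.(\g.(\h.(f (g h)))))) r))
Step 4: ((s r) (((\f.(\g.(\h.((f h) (g h))))) (\f.(\g.(\h.(f (g h)))))) r))
Step 5: ((s r) ((\g.(\h.(((\f.(\g.(\h.(f (g h))))) h) (g h)))) r))
Step 6: ((s r) (\h.(((\f.(\g.(\h.(f (g h))))) h) (r h))))
Step 7: ((s r) (\h.((\g.(\i.(h (g i)))) (r h))))
Step 8: ((s r) (\h.(\i.(h ((r h) i)))))

Answer: ((s r) (\h.(\i.(h ((r h) i)))))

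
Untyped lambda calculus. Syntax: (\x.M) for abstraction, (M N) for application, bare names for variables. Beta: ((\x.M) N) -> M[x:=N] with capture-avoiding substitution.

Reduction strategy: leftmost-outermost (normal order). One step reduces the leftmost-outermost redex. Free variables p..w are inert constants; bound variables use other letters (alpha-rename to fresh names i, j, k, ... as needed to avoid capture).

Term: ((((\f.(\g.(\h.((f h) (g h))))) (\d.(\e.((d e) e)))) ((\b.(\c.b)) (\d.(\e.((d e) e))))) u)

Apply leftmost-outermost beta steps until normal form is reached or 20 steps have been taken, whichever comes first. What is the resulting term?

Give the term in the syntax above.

Step 0: ((((\f.(\g.(\h.((f h) (g h))))) (\d.(\e.((d e) e)))) ((\b.(\c.b)) (\d.(\e.((d e) e))))) u)
Step 1: (((\g.(\h.(((\d.(\e.((d e) e))) h) (g h)))) ((\b.(\c.b)) (\d.(\e.((d e) e))))) u)
Step 2: ((\h.(((\d.(\e.((d e) e))) h) (((\b.(\c.b)) (\d.(\e.((d e) e)))) h))) u)
Step 3: (((\d.(\e.((d e) e))) u) (((\b.(\c.b)) (\d.(\e.((d e) e)))) u))
Step 4: ((\e.((u e) e)) (((\b.(\c.b)) (\d.(\e.((d e) e)))) u))
Step 5: ((u (((\b.(\c.b)) (\d.(\e.((d e) e)))) u)) (((\b.(\c.b)) (\d.(\e.((d e) e)))) u))
Step 6: ((u ((\c.(\d.(\e.((d e) e)))) u)) (((\b.(\c.b)) (\d.(\e.((d e) e)))) u))
Step 7: ((u (\d.(\e.((d e) e)))) (((\b.(\c.b)) (\d.(\e.((d e) e)))) u))
Step 8: ((u (\d.(\e.((d e) e)))) ((\c.(\d.(\e.((d e) e)))) u))
Step 9: ((u (\d.(\e.((d e) e)))) (\d.(\e.((d e) e))))

Answer: ((u (\d.(\e.((d e) e)))) (\d.(\e.((d e) e))))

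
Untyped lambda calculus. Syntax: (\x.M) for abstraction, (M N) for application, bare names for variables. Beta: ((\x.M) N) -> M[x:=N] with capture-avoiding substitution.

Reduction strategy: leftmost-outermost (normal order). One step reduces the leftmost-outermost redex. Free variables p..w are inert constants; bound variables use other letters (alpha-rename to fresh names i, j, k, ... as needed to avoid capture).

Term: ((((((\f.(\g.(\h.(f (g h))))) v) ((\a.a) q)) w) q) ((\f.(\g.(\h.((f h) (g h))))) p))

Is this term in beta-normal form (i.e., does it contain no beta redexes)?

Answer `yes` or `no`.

Answer: no

Derivation:
Term: ((((((\f.(\g.(\h.(f (g h))))) v) ((\a.a) q)) w) q) ((\f.(\g.(\h.((f h) (g h))))) p))
Found 3 beta redex(es).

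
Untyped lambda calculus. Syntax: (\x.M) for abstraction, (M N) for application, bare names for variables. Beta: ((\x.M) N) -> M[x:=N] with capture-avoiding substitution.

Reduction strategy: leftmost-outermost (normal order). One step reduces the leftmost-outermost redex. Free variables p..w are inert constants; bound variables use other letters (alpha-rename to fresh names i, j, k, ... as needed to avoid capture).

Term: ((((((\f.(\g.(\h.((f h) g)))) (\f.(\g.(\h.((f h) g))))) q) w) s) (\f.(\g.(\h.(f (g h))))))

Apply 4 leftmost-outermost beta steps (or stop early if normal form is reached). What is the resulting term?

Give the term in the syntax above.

Answer: ((((\g.(\h.((w h) g))) q) s) (\f.(\g.(\h.(f (g h))))))

Derivation:
Step 0: ((((((\f.(\g.(\h.((f h) g)))) (\f.(\g.(\h.((f h) g))))) q) w) s) (\f.(\g.(\h.(f (g h))))))
Step 1: (((((\g.(\h.(((\f.(\g.(\h.((f h) g)))) h) g))) q) w) s) (\f.(\g.(\h.(f (g h))))))
Step 2: ((((\h.(((\f.(\g.(\h.((f h) g)))) h) q)) w) s) (\f.(\g.(\h.(f (g h))))))
Step 3: (((((\f.(\g.(\h.((f h) g)))) w) q) s) (\f.(\g.(\h.(f (g h))))))
Step 4: ((((\g.(\h.((w h) g))) q) s) (\f.(\g.(\h.(f (g h))))))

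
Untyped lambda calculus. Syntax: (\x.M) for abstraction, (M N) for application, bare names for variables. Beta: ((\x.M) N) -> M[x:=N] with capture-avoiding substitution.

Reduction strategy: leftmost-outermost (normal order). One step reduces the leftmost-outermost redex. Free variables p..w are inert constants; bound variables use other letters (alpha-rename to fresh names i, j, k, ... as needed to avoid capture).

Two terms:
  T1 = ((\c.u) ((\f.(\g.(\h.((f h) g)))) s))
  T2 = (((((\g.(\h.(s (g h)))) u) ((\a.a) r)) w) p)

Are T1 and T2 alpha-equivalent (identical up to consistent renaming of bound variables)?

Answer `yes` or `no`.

Answer: no

Derivation:
Term 1: ((\c.u) ((\f.(\g.(\h.((f h) g)))) s))
Term 2: (((((\g.(\h.(s (g h)))) u) ((\a.a) r)) w) p)
Alpha-equivalence: compare structure up to binder renaming.
Result: False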